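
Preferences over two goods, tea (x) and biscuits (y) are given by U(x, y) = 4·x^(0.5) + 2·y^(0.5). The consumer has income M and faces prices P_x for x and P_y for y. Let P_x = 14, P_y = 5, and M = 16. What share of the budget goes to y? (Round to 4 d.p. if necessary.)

share on y = 0.4118

MRS = MU_x/MU_y = 2·(y/x)^(0.5). Set equal to P_x/P_y.
Solve for the ratio: y/x = [(1/2)·P_x/P_y]^(2).
With the ratio pinned down, the budget gives x* = M/(P_x + P_y·(y/x)) and y* = (y/x)·x*.
Numerically y/x = 1.96, so x* = 16/(14 + 5·1.96) = 0.6723 and y* = 1.96·0.6723 = 1.3176.
Expenditure on y: 5·1.3176 = 6.5882; share = 0.4118.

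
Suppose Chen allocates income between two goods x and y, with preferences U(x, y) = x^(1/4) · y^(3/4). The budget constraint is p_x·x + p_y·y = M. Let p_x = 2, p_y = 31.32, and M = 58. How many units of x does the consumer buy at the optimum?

x* = 7.25

MU_x/MU_y = (0.25·y)/(0.75·x); tangency sets this equal to p_x/p_y.
Rearranging, p_y·y = 3·p_x·x. Substituting into the budget gives p_x·x·(1 + 3) = M.
Demand: x*(p_x,p_y,M) = 0.25·M/p_x and y* = 0.75·M/p_y.
At p_x=2, p_y=31.32, M=58: x* = 0.25·58/2 = 7.25.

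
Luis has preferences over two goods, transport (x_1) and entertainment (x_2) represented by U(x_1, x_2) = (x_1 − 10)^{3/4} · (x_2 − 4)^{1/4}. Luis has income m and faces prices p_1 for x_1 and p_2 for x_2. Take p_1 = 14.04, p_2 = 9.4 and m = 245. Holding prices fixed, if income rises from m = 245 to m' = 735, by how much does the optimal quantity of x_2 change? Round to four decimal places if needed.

Discretionary income = 245 − 10·14.04 − 4·9.4 = 67; x_2* = 4 + 0.25·67/9.4 = 5.7819.
At m' = 735: x_2* = 18.8138. Change: 18.8138 − 5.7819 = 13.0319.

Δx_2* = 13.0319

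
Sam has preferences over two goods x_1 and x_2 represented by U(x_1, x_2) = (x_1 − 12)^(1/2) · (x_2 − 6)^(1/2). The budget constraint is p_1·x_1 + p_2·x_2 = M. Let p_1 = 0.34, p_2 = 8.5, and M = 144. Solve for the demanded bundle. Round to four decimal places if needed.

Let x_1' = x_1−12, x_2' = x_2−6. MRS = x_2'/x_1' = p_1/p_2.
Substituting into the budget: x_1* = 12 + 0.5·(M − 12·p_1 − 6·p_2)/p_1, and x_2* = 6 + 0.5·(…)/p_2.
Discretionary income = 144 − 12·0.34 − 6·8.5 = 88.92; x_1* = 12 + 0.5·88.92/0.34 = 142.7647; x_2* = 6 + 0.5·88.92/8.5 = 11.2306.

x_1* = 142.7647, x_2* = 11.2306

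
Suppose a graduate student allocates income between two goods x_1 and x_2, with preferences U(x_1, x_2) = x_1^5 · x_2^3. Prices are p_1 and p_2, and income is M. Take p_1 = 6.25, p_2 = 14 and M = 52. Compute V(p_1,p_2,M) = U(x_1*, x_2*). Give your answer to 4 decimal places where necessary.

V = 10273.9263

Tangency: MRS = (5/3)·x_2/x_1 = p_1/p_2.
Rearranging, p_2·x_2 = (3/5)·p_1·x_1. Substituting into the budget gives p_1·x_1·(1 + (3/5)) = M.
Demand: x_1*(p_1,p_2,M) = 0.625·M/p_1 and x_2* = 0.375·M/p_2.
At p_1=6.25, p_2=14, M=52: x_1* = 0.625·52/6.25 = 5.2, x_2* = 1.3929.
Utility at the optimum: U(5.2, 1.3929) = 10273.9263.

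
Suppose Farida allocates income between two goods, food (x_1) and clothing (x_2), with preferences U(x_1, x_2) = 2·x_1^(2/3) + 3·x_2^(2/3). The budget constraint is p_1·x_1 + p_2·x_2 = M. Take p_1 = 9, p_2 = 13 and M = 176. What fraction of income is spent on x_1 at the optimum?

Substitute x_2 = (x_2/x_1)·x_1 into the budget: x_1* = M/(p_1 + p_2·(x_2/x_1)).
Numerically x_2/x_1 = 1.119879, so x_1* = 176/(9 + 13·1.119879) = 7.4708 and x_2* = 1.119879·7.4708 = 8.3664.
Expenditure on x_1: 9·7.4708 = 67.2371; share = 0.382.

share on x_1 = 0.382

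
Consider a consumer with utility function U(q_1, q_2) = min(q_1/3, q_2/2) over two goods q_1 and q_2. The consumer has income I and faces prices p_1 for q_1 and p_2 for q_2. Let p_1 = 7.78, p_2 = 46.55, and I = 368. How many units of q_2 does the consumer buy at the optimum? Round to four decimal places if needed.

With perfect complements, no substitution: consume in ratio q_1:q_2 = 3:2.
Budget: p_1·q_1 + p_2·(2/3)·q_1 = I, so (3·p_1 + 2·p_2)·q_1 = 3·I.
Demand: q_1*(p_1,p_2,I) = 3·I/(3·p_1 + 2·p_2), q_2* = 2·I/(3·p_1 + 2·p_2).
Here 3·7.78 + 2·46.55 = 116.44, giving q_2* = 6.3209.

q_2* = 6.3209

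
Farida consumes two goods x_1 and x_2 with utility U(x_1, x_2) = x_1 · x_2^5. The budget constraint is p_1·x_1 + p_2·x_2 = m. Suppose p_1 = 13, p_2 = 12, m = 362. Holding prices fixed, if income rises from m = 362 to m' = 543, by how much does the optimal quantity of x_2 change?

Tangency: MRS = (1/5)·x_2/x_1 = p_1/p_2.
So p_2·x_2 = 5·p_1·x_1; combined with the budget, a share 1/6 of income goes to x_1.
Demand: x_1*(p_1,p_2,m) = 1/6·m/p_1 and x_2* = 5/6·m/p_2.
At p_1=13, p_2=12, m=362: x_2* = 5/6·362/12 = 25.1389.
At m' = 543: x_2* = 37.7083. Change: 37.7083 − 25.1389 = 12.5694.

Δx_2* = 12.5694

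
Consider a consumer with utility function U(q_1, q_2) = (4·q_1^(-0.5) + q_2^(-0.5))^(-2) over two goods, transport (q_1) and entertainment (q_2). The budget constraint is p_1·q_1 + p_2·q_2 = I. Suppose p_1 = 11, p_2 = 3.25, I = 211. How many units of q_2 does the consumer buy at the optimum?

q_2* = 13.5727

MRS = MU_q_1/MU_q_2 = 4·(q_2/q_1)^(1.5). Set equal to p_1/p_2.
Solve for the ratio: q_2/q_1 = [(1/4)·p_1/p_2]^(2/3).
Substitute q_2 = (q_2/q_1)·q_1 into the budget: q_1* = I/(p_1 + p_2·(q_2/q_1)).
Numerically q_2/q_1 = 0.894608, so q_1* = 211/(11 + 3.25·0.894608) = 15.1717 and q_2* = 0.894608·15.1717 = 13.5727.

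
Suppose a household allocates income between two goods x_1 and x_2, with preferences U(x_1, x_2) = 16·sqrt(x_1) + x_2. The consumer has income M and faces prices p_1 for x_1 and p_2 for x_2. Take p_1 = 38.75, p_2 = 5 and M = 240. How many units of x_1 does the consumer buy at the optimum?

Set MRS = p_1/p_2: 8·x_1^(−1/2) = p_1/p_2.
Solve: √x_1 = 8·p_2/p_1, so x_1*(p_1,p_2) = (8·p_2/p_1)², and x_2* = (M − p_1·x_1*)/p_2.
Plugging in: x_1* = (8·5/38.75)² = 1.0656.

x_1* = 1.0656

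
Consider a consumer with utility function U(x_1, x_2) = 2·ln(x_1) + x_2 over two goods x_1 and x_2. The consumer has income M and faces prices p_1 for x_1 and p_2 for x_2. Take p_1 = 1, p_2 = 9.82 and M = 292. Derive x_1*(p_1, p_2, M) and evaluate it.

Set MRS = p_1/p_2: (2/x_1)/1 = p_1/p_2.
So x_1*(p_1,p_2) = 2·p_2/p_1, independent of income; and x_2* = (M − 2·p_2)/p_2.
At the given prices: x_1* = 2·9.82/1 = 19.64.

x_1* = 19.64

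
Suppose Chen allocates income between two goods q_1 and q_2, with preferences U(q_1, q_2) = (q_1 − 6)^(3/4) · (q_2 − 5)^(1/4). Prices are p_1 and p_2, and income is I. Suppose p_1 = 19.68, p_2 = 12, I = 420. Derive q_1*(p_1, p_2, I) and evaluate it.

Discretionary income = 420 − 6·19.68 − 5·12 = 241.92; q_1* = 6 + 0.75·241.92/19.68 = 15.2195.

q_1* = 15.2195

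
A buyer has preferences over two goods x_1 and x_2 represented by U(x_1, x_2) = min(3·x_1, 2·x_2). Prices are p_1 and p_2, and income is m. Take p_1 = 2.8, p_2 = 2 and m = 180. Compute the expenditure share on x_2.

share on x_2 = 0.5172

Leontief preferences: the optimum is at the kink where x_1/2 = x_2/3, i.e. x_2 = (3/2)·x_1.
Budget: p_1·x_1 + p_2·(3/2)·x_1 = m, so (2·p_1 + 3·p_2)·x_1 = 2·m.
Demand: x_1*(p_1,p_2,m) = 2·m/(2·p_1 + 3·p_2), x_2* = 3·m/(2·p_1 + 3·p_2).
Here 2·2.8 + 3·2 = 11.6, giving x_1* = 31.0345 and x_2* = 46.5517.
Expenditure on x_2: 2·46.5517 = 93.1034; share = 0.5172.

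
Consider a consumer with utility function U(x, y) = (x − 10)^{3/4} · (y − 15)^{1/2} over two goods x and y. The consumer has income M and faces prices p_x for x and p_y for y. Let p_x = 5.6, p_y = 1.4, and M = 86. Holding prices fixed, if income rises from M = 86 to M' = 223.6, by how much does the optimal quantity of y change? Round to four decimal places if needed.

Discretionary income = 86 − 10·5.6 − 15·1.4 = 9; y* = 15 + 0.4·9/1.4 = 17.5714.
At M' = 223.6: y* = 56.8857. Change: 56.8857 − 17.5714 = 39.3143.

Δy* = 39.3143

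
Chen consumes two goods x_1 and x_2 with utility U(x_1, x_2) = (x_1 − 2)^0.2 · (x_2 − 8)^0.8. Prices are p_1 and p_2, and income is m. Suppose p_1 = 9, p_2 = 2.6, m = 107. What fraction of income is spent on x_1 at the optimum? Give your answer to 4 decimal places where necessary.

Substituting into the budget: x_1* = 2 + 0.2·(m − 2·p_1 − 8·p_2)/p_1, and x_2* = 8 + 0.8·(…)/p_2.
Discretionary income = 107 − 2·9 − 8·2.6 = 68.2; x_1* = 2 + 0.2·68.2/9 = 3.5156; x_2* = 8 + 0.8·68.2/2.6 = 28.9846.
Expenditure on x_1: 9·3.5156 = 31.64; share = 0.2957.

share on x_1 = 0.2957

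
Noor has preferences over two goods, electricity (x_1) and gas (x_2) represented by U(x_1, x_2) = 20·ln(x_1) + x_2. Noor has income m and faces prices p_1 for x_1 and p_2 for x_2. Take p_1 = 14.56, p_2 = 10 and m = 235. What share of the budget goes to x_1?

share on x_1 = 0.8511

Set MRS = p_1/p_2: (20/x_1)/1 = p_1/p_2.
So x_1*(p_1,p_2) = 20·p_2/p_1, independent of income; and x_2* = (m − 20·p_2)/p_2.
At the given prices: x_1* = 20·10/14.56 = 13.7363, and x_2* = 3.5.
Expenditure on x_1: 14.56·13.7363 = 200; share = 0.8511.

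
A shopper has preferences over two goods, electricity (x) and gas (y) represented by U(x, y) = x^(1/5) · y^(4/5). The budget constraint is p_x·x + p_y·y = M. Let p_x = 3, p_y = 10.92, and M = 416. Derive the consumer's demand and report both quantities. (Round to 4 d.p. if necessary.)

Demand: x*(p_x,p_y,M) = 0.2·M/p_x and y* = 0.8·M/p_y.
At p_x=3, p_y=10.92, M=416: x* = 0.2·416/3 = 27.7333, y* = 30.4762.

x* = 27.7333, y* = 30.4762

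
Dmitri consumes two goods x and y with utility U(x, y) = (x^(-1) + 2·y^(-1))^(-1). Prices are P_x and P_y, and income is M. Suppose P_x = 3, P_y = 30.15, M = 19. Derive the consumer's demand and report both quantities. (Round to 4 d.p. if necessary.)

From the CES first-order condition, (1/2)·(y/x)^(2) = P_x/P_y.
Solve for the ratio: y/x = [2·P_x/P_y]^(0.5).
Substitute y = (y/x)·x into the budget: x* = M/(P_x + P_y·(y/x)).
Numerically y/x = 0.4461, so x* = 19/(3 + 30.15·0.4461) = 1.155 and y* = 0.4461·1.155 = 0.5153.

x* = 1.155, y* = 0.5153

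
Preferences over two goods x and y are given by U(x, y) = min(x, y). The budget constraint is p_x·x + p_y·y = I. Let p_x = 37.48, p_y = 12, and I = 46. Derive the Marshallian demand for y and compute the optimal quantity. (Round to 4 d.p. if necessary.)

y* = 0.9297

Leontief preferences: the optimum is at the kink where x/1 = y/1, i.e. y = x.
Budget: p_x·x + p_y·x = I, so (p_x + p_y)·x = I.
Demand: x*(p_x,p_y,I) = I/(p_x + p_y), y* = I/(p_x + p_y).
Here 37.48 + 12 = 49.48, giving y* = 0.9297.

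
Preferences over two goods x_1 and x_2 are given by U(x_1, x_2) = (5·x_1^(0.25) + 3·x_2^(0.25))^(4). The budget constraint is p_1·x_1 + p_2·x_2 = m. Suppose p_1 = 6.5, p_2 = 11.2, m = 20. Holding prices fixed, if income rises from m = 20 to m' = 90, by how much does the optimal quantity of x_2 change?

Δx_2* = 1.8551

From the CES first-order condition, (5/3)·(x_2/x_1)^(0.75) = p_1/p_2.
Solve for the ratio: x_2/x_1 = [(3/5)·p_1/p_2]^(4/3).
Substitute x_2 = (x_2/x_1)·x_1 into the budget: x_1* = m/(p_1 + p_2·(x_2/x_1)).
Numerically x_2/x_1 = 0.244979, so x_1* = 20/(6.5 + 11.2·0.244979) = 2.1636 and x_2* = 0.244979·2.1636 = 0.53.
At m' = 90: x_2* = 2.3852. Change: 2.3852 − 0.53 = 1.8551.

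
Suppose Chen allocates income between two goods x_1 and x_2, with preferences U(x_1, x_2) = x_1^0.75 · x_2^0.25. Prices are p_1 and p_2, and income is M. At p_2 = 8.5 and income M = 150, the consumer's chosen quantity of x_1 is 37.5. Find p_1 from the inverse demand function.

MU_x_1/MU_x_2 = (0.75·x_2)/(0.25·x_1); tangency sets this equal to p_1/p_2.
Rearranging, p_2·x_2 = (1/3)·p_1·x_1. Substituting into the budget gives p_1·x_1·(1 + (1/3)) = M.
Demand: x_1*(p_1,p_2,M) = 0.75·M/p_1 and x_2* = 0.25·M/p_2.
Set x_1* = 37.5 in the demand function and solve for p_1: p_1 = 3.

p_1 = 3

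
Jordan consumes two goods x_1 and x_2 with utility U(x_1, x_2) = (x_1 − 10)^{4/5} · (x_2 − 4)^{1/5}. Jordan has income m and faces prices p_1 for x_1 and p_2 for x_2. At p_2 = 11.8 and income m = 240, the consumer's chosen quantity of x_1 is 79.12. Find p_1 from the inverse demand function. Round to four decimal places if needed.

p_1 = 2

This is Cobb-Douglas in (x_1−10, x_2−4): tangency gives 0.8·p_2·(x_2−4) = 0.2·p_1·(x_1−10).
Substituting into the budget: x_1* = 10 + 0.8·(m − 10·p_1 − 4·p_2)/p_1, and x_2* = 4 + 0.2·(…)/p_2.
Set x_1* = 79.12 in the demand function and solve for p_1: p_1 = 2.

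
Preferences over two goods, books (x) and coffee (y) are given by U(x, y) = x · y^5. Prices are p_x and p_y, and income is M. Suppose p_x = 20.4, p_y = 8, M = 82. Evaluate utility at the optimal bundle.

V = 30461.0964

The MRS is (1/5)·y/x. Set MRS = p_x/p_y.
Rearranging, p_y·y = 5·p_x·x. Substituting into the budget gives p_x·x·(1 + 5) = M.
Demand: x*(p_x,p_y,M) = 1/6·M/p_x and y* = 5/6·M/p_y.
At p_x=20.4, p_y=8, M=82: x* = 1/6·82/20.4 = 0.6699, y* = 8.5417.
Utility at the optimum: U(0.6699, 8.5417) = 30461.0964.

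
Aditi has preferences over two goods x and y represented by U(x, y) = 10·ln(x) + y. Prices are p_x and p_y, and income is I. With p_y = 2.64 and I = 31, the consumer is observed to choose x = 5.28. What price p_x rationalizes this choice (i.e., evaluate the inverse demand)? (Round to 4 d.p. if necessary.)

Set MRS = p_x/p_y: (10/x)/1 = p_x/p_y.
So x*(p_x,p_y) = 10·p_y/p_x, independent of income; and y* = (I − 10·p_y)/p_y.
Set x* = 5.28 in the demand function and solve for p_x: p_x = 5.

p_x = 5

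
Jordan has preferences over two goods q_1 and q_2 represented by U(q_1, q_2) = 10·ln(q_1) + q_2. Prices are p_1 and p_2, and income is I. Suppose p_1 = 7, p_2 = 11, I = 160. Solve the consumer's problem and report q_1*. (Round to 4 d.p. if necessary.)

Set MRS = p_1/p_2: (10/q_1)/1 = p_1/p_2.
So q_1*(p_1,p_2) = 10·p_2/p_1, independent of income; and q_2* = (I − 10·p_2)/p_2.
At the given prices: q_1* = 10·11/7 = 15.7143.

q_1* = 15.7143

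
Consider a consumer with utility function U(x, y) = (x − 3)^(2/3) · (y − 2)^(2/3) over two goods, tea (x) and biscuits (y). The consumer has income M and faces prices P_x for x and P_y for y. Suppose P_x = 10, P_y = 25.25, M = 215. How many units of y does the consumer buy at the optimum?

y* = 4.6634

Let x' = x−3, y' = y−2. MRS = y'/x' = P_x/P_y.
Substituting into the budget: x* = 3 + 0.5·(M − 3·P_x − 2·P_y)/P_x, and y* = 2 + 0.5·(…)/P_y.
Discretionary income = 215 − 3·10 − 2·25.25 = 134.5; y* = 2 + 0.5·134.5/25.25 = 4.6634.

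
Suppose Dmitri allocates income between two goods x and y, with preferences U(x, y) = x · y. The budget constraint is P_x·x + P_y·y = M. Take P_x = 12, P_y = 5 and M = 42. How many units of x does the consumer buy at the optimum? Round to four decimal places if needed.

x* = 1.75

Demand: x*(P_x,P_y,M) = 0.5·M/P_x and y* = 0.5·M/P_y.
At P_x=12, P_y=5, M=42: x* = 0.5·42/12 = 1.75.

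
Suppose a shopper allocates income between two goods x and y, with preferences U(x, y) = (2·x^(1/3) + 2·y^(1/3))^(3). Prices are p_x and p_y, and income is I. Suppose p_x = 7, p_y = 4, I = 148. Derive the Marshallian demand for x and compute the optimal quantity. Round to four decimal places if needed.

x* = 9.102

MU_x ∝ 2·x^(-2/3), MU_y ∝ 2·y^(-2/3), so MRS = (y/x)^(2/3) = p_x/p_y.
Hence y/x = (p_x/p_y)^(1/(2/3)), i.e. raised to the 1.5 power.
Substitute y = (y/x)·x into the budget: x* = I/(p_x + p_y·(y/x)).
Numerically y/x = 2.315032, so x* = 148/(7 + 4·2.315032) = 9.102.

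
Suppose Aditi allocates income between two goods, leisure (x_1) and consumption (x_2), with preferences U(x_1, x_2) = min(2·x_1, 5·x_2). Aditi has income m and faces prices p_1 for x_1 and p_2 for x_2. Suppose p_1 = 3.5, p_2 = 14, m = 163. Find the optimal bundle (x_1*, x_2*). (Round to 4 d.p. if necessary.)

x_1* = 17.9121, x_2* = 7.1648

With perfect complements, no substitution: consume in ratio x_1:x_2 = 5:2.
Budget: p_1·x_1 + p_2·(2/5)·x_1 = m, so (5·p_1 + 2·p_2)·x_1 = 5·m.
Demand: x_1*(p_1,p_2,m) = 5·m/(5·p_1 + 2·p_2), x_2* = 2·m/(5·p_1 + 2·p_2).
Here 5·3.5 + 2·14 = 45.5, giving x_1* = 17.9121 and x_2* = 7.1648.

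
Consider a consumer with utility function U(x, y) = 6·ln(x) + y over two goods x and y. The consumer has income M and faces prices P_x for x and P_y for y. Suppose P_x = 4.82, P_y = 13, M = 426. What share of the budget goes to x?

Set MRS = P_x/P_y: (6/x)/1 = P_x/P_y.
So x*(P_x,P_y) = 6·P_y/P_x, independent of income; and y* = (M − 6·P_y)/P_y.
At the given prices: x* = 6·13/4.82 = 16.1826, and y* = 26.7692.
Expenditure on x: 4.82·16.1826 = 78; share = 0.1831.

share on x = 0.1831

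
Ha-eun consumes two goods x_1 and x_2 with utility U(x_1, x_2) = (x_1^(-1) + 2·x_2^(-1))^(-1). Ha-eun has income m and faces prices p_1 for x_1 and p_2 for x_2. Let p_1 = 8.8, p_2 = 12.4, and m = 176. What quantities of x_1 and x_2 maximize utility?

x_1* = 7.4662, x_2* = 8.895

Numerically x_2/x_1 = 1.191367, so x_1* = 176/(8.8 + 12.4·1.191367) = 7.4662 and x_2* = 1.191367·7.4662 = 8.895.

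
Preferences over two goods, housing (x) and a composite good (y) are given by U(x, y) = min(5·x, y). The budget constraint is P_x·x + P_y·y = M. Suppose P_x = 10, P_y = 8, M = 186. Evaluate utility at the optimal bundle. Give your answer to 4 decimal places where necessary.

V = 18.6

Demand: x*(P_x,P_y,M) = M/(P_x + 5·P_y), y* = 5·M/(P_x + 5·P_y).
Here 10 + 5·8 = 50, giving x* = 3.72 and y* = 18.6.
Utility at the optimum: U(3.72, 18.6) = 18.6.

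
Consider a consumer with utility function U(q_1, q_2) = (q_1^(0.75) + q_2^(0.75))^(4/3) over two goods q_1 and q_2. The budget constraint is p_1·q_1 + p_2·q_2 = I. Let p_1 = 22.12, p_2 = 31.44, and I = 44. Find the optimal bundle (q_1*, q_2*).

q_1* = 1.4753, q_2* = 0.3615

MRS = MU_q_1/MU_q_2 = (q_2/q_1)^(0.25). Set equal to p_1/p_2.
Solve for the ratio: q_2/q_1 = [p_1/p_2]^(4).
Substitute q_2 = (q_2/q_1)·q_1 into the budget: q_1* = I/(p_1 + p_2·(q_2/q_1)).
Numerically q_2/q_1 = 0.245025, so q_1* = 44/(22.12 + 31.44·0.245025) = 1.4753 and q_2* = 0.245025·1.4753 = 0.3615.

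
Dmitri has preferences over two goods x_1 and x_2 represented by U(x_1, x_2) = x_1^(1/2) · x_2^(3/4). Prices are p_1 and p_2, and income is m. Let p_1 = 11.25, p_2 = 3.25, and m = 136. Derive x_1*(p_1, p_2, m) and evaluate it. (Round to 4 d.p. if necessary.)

x_1* = 4.8356

The MRS is (2/3)·x_2/x_1. Set MRS = p_1/p_2.
So 0.5·p_2·x_2 = 0.75·p_1·x_1; combined with the budget, a share 0.4 of income goes to x_1.
Demand: x_1*(p_1,p_2,m) = 0.4·m/p_1 and x_2* = 0.6·m/p_2.
At p_1=11.25, p_2=3.25, m=136: x_1* = 0.4·136/11.25 = 4.8356.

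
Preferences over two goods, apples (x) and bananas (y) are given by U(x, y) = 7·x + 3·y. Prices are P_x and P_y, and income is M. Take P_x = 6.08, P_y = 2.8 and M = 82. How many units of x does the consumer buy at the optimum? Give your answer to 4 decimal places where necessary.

x* = 13.4868

Numerically: x* = 13.4868, y* = 0.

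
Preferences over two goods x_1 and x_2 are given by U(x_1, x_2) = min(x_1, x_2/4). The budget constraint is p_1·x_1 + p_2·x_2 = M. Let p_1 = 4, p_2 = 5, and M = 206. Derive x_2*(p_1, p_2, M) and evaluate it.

x_2* = 34.3333

With perfect complements, no substitution: consume in ratio x_1:x_2 = 1:4.
Budget: p_1·x_1 + p_2·4·x_1 = M, so (p_1 + 4·p_2)·x_1 = M.
Demand: x_1*(p_1,p_2,M) = M/(p_1 + 4·p_2), x_2* = 4·M/(p_1 + 4·p_2).
Here 4 + 4·5 = 24, giving x_2* = 34.3333.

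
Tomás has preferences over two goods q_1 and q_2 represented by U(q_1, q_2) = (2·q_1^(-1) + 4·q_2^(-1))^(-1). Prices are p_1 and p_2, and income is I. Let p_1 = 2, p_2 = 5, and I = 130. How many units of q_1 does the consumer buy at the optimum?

MRS = MU_q_1/MU_q_2 = (1/2)·(q_2/q_1)^(2). Set equal to p_1/p_2.
Solve for the ratio: q_2/q_1 = [2·p_1/p_2]^(0.5).
With the ratio pinned down, the budget gives q_1* = I/(p_1 + p_2·(q_2/q_1)) and q_2* = (q_2/q_1)·q_1*.
Numerically q_2/q_1 = 0.894427, so q_1* = 130/(2 + 5·0.894427) = 20.0861.

q_1* = 20.0861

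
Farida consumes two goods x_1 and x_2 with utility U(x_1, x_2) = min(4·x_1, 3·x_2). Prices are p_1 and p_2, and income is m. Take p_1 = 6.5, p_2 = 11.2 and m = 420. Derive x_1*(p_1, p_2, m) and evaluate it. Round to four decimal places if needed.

x_1* = 19.5956

Leontief preferences: the optimum is at the kink where x_1/3 = x_2/4, i.e. x_2 = (4/3)·x_1.
Budget: p_1·x_1 + p_2·(4/3)·x_1 = m, so (3·p_1 + 4·p_2)·x_1 = 3·m.
Demand: x_1*(p_1,p_2,m) = 3·m/(3·p_1 + 4·p_2), x_2* = 4·m/(3·p_1 + 4·p_2).
Here 3·6.5 + 4·11.2 = 64.3, giving x_1* = 19.5956.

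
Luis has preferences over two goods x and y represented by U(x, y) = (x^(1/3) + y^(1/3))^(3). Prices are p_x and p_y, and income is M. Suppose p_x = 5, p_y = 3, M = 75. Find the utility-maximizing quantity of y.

Substitute y = (y/x)·x into the budget: x* = M/(p_x + p_y·(y/x)).
Numerically y/x = 2.151657, so x* = 75/(5 + 3·2.151657) = 6.5474 and y* = 2.151657·6.5474 = 14.0877.

y* = 14.0877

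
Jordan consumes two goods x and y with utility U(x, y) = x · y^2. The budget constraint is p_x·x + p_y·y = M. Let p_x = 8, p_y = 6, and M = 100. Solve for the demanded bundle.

MU_x/MU_y = (y)/(2·x); tangency sets this equal to p_x/p_y.
So p_y·y = 2·p_x·x; combined with the budget, a share 1/3 of income goes to x.
Demand: x*(p_x,p_y,M) = 1/3·M/p_x and y* = 2/3·M/p_y.
At p_x=8, p_y=6, M=100: x* = 1/3·100/8 = 4.1667, y* = 11.1111.

x* = 4.1667, y* = 11.1111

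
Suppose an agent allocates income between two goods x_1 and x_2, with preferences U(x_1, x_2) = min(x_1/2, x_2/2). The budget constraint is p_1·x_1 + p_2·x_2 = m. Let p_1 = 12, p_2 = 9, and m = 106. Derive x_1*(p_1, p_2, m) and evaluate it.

With perfect complements, no substitution: consume in ratio x_1:x_2 = 2:2.
Budget: p_1·x_1 + p_2·x_1 = m, so (2·p_1 + 2·p_2)·x_1 = 2·m.
Demand: x_1*(p_1,p_2,m) = 2·m/(2·p_1 + 2·p_2), x_2* = 2·m/(2·p_1 + 2·p_2).
Here 2·12 + 2·9 = 42, giving x_1* = 5.0476.

x_1* = 5.0476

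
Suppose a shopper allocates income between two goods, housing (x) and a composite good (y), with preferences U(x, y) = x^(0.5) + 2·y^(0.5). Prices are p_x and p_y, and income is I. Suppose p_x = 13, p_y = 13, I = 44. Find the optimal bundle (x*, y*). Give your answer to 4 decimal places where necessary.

x* = 0.6769, y* = 2.7077

MU_x ∝ x^(-0.5), MU_y ∝ 2·y^(-0.5), so MRS = (1/2)·(y/x)^(0.5) = p_x/p_y.
Solve for the ratio: y/x = [2·p_x/p_y]^(2).
With the ratio pinned down, the budget gives x* = I/(p_x + p_y·(y/x)) and y* = (y/x)·x*.
Numerically y/x = 4, so x* = 44/(13 + 13·4) = 0.6769 and y* = 4·0.6769 = 2.7077.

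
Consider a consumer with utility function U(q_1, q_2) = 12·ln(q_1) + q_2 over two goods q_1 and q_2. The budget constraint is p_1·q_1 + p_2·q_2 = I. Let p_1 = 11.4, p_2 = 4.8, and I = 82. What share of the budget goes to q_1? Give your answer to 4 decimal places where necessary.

share on q_1 = 0.7024

MU_q_1 = 12/q_1, MU_q_2 = 1. Tangency: 12/q_1 = p_1/p_2.
So q_1*(p_1,p_2) = 12·p_2/p_1, independent of income; and q_2* = (I − 12·p_2)/p_2.
At the given prices: q_1* = 12·4.8/11.4 = 5.0526, and q_2* = 5.0833.
Expenditure on q_1: 11.4·5.0526 = 57.6; share = 0.7024.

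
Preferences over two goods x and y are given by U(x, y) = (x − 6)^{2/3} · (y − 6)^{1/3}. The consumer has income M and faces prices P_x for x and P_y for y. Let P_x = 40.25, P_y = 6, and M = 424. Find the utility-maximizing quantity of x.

x* = 8.4265

MRS = 2·(y−6)/(x−6). Tangency with P_x/P_y gives y−6 = (1/2)·(P_x/P_y)·(x−6).
Substituting into the budget: x* = 6 + 2/3·(M − 6·P_x − 6·P_y)/P_x, and y* = 6 + 1/3·(…)/P_y.
Discretionary income = 424 − 6·40.25 − 6·6 = 146.5; x* = 6 + 2/3·146.5/40.25 = 8.4265.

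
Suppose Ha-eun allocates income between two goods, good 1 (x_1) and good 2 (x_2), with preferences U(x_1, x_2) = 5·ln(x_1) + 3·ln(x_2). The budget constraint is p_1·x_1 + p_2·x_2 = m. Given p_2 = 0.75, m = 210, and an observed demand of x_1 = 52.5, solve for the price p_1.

p_1 = 2.5

The MRS is (5/3)·x_2/x_1. Set MRS = p_1/p_2.
Rearranging, p_2·x_2 = (3/5)·p_1·x_1. Substituting into the budget gives p_1·x_1·(1 + (3/5)) = m.
Demand: x_1*(p_1,p_2,m) = 0.625·m/p_1 and x_2* = 0.375·m/p_2.
Set x_1* = 52.5 in the demand function and solve for p_1: p_1 = 2.5.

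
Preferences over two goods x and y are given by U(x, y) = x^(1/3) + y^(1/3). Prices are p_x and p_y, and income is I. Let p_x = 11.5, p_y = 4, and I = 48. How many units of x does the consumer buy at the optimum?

x* = 1.5484

With the ratio pinned down, the budget gives x* = I/(p_x + p_y·(y/x)) and y* = (y/x)·x*.
Numerically y/x = 4.8748, so x* = 48/(11.5 + 4·4.8748) = 1.5484.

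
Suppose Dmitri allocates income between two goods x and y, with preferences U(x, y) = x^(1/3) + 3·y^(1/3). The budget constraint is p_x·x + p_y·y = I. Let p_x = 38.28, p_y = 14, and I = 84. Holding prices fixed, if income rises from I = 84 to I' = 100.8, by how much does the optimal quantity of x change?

MRS = MU_x/MU_y = (1/3)·(y/x)^(2/3). Set equal to p_x/p_y.
Solve for the ratio: y/x = [3·p_x/p_y]^(1.5).
With the ratio pinned down, the budget gives x* = I/(p_x + p_y·(y/x)) and y* = (y/x)·x*.
Numerically y/x = 23.4935, so x* = 84/(38.28 + 14·23.4935) = 0.2288.
At I' = 100.8: x* = 0.2745. Change: 0.2745 − 0.2288 = 0.0458.

Δx* = 0.0458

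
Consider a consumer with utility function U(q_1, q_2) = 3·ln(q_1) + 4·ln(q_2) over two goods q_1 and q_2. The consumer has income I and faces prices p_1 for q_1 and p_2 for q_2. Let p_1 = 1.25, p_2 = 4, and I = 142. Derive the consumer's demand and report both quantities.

At p_1=1.25, p_2=4, I=142: q_1* = 3/7·142/1.25 = 48.6857, q_2* = 20.2857.

q_1* = 48.6857, q_2* = 20.2857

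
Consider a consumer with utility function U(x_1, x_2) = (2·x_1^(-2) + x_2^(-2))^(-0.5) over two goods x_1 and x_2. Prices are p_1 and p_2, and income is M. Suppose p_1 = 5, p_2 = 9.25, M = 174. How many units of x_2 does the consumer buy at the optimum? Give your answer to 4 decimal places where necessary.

MRS = MU_x_1/MU_x_2 = 2·(x_2/x_1)^(3). Set equal to p_1/p_2.
Solve for the ratio: x_2/x_1 = [(1/2)·p_1/p_2]^(1/3).
Substitute x_2 = (x_2/x_1)·x_1 into the budget: x_1* = M/(p_1 + p_2·(x_2/x_1)).
Numerically x_2/x_1 = 0.646546, so x_1* = 174/(5 + 9.25·0.646546) = 15.8462 and x_2* = 0.646546·15.8462 = 10.2453.

x_2* = 10.2453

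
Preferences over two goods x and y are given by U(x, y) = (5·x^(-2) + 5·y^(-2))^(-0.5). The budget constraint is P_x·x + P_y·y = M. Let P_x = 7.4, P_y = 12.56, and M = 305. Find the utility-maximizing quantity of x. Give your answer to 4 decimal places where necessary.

With the ratio pinned down, the budget gives x* = M/(P_x + P_y·(y/x)) and y* = (y/x)·x*.
Numerically y/x = 0.838328, so x* = 305/(7.4 + 12.56·0.838328) = 17.0112.

x* = 17.0112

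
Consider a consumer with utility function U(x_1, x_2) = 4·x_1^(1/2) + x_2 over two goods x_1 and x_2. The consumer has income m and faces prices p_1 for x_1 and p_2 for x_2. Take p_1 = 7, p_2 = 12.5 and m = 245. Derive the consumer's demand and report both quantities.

x_1* = 12.7551, x_2* = 12.4571

Utility is quasi-linear in x_2; the FOC for x_1 is 2/√x_1 = p_1/p_2.
Solve: √x_1 = 2·p_2/p_1, so x_1*(p_1,p_2) = (2·p_2/p_1)², and x_2* = (m − p_1·x_1*)/p_2.
Plugging in: x_1* = (2·12.5/7)² = 12.7551, x_2* = 12.4571.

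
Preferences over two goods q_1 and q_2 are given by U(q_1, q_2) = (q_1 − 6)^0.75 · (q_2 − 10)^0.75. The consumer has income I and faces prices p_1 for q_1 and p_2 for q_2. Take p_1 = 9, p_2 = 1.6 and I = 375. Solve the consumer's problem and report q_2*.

Let q_1' = q_1−6, q_2' = q_2−10. MRS = q_2'/q_1' = p_1/p_2.
After buying the subsistence bundle (6, 10), a share 0.5 of the remaining income goes to q_1: q_1* = 6 + 0.5·(I − 6p_1 − 10p_2)/p_1.
Discretionary income = 375 − 6·9 − 10·1.6 = 305; q_2* = 10 + 0.5·305/1.6 = 105.3125.

q_2* = 105.3125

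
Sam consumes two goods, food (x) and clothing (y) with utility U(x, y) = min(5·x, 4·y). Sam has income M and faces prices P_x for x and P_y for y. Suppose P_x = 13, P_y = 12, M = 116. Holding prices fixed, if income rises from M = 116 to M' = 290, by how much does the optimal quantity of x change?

Δx* = 6.2143

Demand: x*(P_x,P_y,M) = 4·M/(4·P_x + 5·P_y), y* = 5·M/(4·P_x + 5·P_y).
Here 4·13 + 5·12 = 112, giving x* = 4.1429.
At M' = 290: x* = 10.3571. Change: 10.3571 − 4.1429 = 6.2143.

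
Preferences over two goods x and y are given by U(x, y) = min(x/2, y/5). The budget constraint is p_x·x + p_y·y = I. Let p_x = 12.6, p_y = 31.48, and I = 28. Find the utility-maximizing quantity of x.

x* = 0.3067

With perfect complements, no substitution: consume in ratio x:y = 2:5.
Budget: p_x·x + p_y·(5/2)·x = I, so (2·p_x + 5·p_y)·x = 2·I.
Demand: x*(p_x,p_y,I) = 2·I/(2·p_x + 5·p_y), y* = 5·I/(2·p_x + 5·p_y).
Here 2·12.6 + 5·31.48 = 182.6, giving x* = 0.3067.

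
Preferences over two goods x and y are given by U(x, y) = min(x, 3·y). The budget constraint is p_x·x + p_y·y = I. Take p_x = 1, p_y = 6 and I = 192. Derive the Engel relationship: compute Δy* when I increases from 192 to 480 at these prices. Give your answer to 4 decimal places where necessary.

Leontief preferences: the optimum is at the kink where x/3 = y/1, i.e. y = (1/3)·x.
Budget: p_x·x + p_y·(1/3)·x = I, so (3·p_x + p_y)·x = 3·I.
Demand: x*(p_x,p_y,I) = 3·I/(3·p_x + p_y), y* = I/(3·p_x + p_y).
Here 3·1 + 6 = 9, giving y* = 21.3333.
At I' = 480: y* = 53.3333. Change: 53.3333 − 21.3333 = 32.

Δy* = 32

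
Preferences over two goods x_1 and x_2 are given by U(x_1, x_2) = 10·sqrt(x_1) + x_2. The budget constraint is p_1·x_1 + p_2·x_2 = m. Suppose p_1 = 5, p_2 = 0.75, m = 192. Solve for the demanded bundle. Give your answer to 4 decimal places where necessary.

x_1* = 0.5625, x_2* = 252.25

Set MRS = p_1/p_2: 5·x_1^(−1/2) = p_1/p_2.
Solve: √x_1 = 5·p_2/p_1, so x_1*(p_1,p_2) = (5·p_2/p_1)², and x_2* = (m − p_1·x_1*)/p_2.
Plugging in: x_1* = (5·0.75/5)² = 0.5625, x_2* = 252.25.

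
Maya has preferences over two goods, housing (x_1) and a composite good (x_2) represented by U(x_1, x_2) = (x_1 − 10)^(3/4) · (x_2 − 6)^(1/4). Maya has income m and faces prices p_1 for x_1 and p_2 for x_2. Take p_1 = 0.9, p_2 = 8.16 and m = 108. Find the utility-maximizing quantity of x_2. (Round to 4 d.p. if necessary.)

x_2* = 7.5331

Let x_1' = x_1−10, x_2' = x_2−6. MRS = 3·x_2'/x_1' = p_1/p_2.
After buying the subsistence bundle (10, 6), a share 0.75 of the remaining income goes to x_1: x_1* = 10 + 0.75·(m − 10p_1 − 6p_2)/p_1.
Discretionary income = 108 − 10·0.9 − 6·8.16 = 50.04; x_2* = 6 + 0.25·50.04/8.16 = 7.5331.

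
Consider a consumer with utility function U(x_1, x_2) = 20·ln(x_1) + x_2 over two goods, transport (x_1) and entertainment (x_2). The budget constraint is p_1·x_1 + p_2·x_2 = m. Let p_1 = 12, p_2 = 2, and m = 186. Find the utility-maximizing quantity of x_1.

Set MRS = p_1/p_2: (20/x_1)/1 = p_1/p_2.
So x_1*(p_1,p_2) = 20·p_2/p_1, independent of income; and x_2* = (m − 20·p_2)/p_2.
At the given prices: x_1* = 20·2/12 = 3.3333.

x_1* = 3.3333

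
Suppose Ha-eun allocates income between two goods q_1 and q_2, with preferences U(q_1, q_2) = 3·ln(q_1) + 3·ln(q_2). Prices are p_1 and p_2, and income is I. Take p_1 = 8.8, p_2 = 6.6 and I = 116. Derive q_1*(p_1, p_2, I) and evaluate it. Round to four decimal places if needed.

q_1* = 6.5909

The MRS is q_2/q_1. Set MRS = p_1/p_2.
So 3·p_2·q_2 = 3·p_1·q_1; combined with the budget, a share 0.5 of income goes to q_1.
Demand: q_1*(p_1,p_2,I) = 0.5·I/p_1 and q_2* = 0.5·I/p_2.
At p_1=8.8, p_2=6.6, I=116: q_1* = 0.5·116/8.8 = 6.5909.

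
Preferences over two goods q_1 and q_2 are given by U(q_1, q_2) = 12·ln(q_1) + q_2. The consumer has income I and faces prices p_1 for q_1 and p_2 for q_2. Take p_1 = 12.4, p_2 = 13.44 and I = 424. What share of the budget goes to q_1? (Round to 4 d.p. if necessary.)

MU_q_1 = 12/q_1, MU_q_2 = 1. Tangency: 12/q_1 = p_1/p_2.
So q_1*(p_1,p_2) = 12·p_2/p_1, independent of income; and q_2* = (I − 12·p_2)/p_2.
At the given prices: q_1* = 12·13.44/12.4 = 13.0065, and q_2* = 19.5476.
Expenditure on q_1: 12.4·13.0065 = 161.28; share = 0.3804.

share on q_1 = 0.3804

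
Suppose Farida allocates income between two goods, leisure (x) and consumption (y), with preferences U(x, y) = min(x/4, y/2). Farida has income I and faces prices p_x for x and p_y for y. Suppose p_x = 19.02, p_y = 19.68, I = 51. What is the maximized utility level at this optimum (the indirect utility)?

With perfect complements, no substitution: consume in ratio x:y = 4:2.
Budget: p_x·x + p_y·(1/2)·x = I, so (4·p_x + 2·p_y)·x = 4·I.
Demand: x*(p_x,p_y,I) = 4·I/(4·p_x + 2·p_y), y* = 2·I/(4·p_x + 2·p_y).
Here 4·19.02 + 2·19.68 = 115.44, giving x* = 1.7672 and y* = 0.8836.
Utility at the optimum: U(1.7672, 0.8836) = 0.4418.

V = 0.4418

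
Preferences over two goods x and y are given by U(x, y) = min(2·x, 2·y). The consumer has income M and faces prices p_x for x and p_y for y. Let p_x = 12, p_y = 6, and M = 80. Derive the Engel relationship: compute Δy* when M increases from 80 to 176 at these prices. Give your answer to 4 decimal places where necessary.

Here 2·12 + 2·6 = 36, giving y* = 4.4444.
At M' = 176: y* = 9.7778. Change: 9.7778 − 4.4444 = 5.3333.

Δy* = 5.3333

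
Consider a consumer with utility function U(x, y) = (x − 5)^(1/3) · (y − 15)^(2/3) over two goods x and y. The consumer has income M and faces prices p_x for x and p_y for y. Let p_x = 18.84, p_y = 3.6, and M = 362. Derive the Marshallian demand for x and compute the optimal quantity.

Discretionary income = 362 − 5·18.84 − 15·3.6 = 213.8; x* = 5 + 1/3·213.8/18.84 = 8.7827.

x* = 8.7827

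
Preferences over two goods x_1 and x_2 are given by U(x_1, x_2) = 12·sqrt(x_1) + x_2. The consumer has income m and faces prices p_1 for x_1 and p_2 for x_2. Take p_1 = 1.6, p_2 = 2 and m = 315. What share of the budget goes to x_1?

Thus x_1* = (6·p_2/p_1)² — independent of m — with the rest of income spent on x_2.
Plugging in: x_1* = (6·2/1.6)² = 56.25, x_2* = 112.5.
Expenditure on x_1: 1.6·56.25 = 90; share = 0.2857.

share on x_1 = 0.2857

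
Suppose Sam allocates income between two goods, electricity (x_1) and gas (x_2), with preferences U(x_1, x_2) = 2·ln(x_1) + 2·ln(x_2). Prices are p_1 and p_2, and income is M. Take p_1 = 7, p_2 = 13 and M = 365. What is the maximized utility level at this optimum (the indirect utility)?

The MRS is x_2/x_1. Set MRS = p_1/p_2.
Rearranging, p_2·x_2 = p_1·x_1. Substituting into the budget gives p_1·x_1·(1 + 1) = M.
Demand: x_1*(p_1,p_2,M) = 0.5·M/p_1 and x_2* = 0.5·M/p_2.
At p_1=7, p_2=13, M=365: x_1* = 0.5·365/7 = 26.0714, x_2* = 14.0385.
Utility at the optimum: U(26.0714, 14.0385) = 11.8053.

V = 11.8053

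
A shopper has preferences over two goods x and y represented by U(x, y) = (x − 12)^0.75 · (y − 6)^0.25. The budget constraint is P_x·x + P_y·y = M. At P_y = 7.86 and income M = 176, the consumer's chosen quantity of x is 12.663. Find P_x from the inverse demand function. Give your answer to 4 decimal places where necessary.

P_x = 10

This is Cobb-Douglas in (x−12, y−6): tangency gives 0.75·P_y·(y−6) = 0.25·P_x·(x−12).
After buying the subsistence bundle (12, 6), a share 0.75 of the remaining income goes to x: x* = 12 + 0.75·(M − 12P_x − 6P_y)/P_x.
Set x* = 12.663 in the demand function and solve for P_x: P_x = 10.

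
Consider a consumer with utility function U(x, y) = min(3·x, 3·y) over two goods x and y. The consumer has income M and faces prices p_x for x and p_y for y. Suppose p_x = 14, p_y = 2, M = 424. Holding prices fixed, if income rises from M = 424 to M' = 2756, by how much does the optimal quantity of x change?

Δx* = 145.75

Leontief preferences: the optimum is at the kink where x/3 = y/3, i.e. y = x.
Budget: p_x·x + p_y·x = M, so (3·p_x + 3·p_y)·x = 3·M.
Demand: x*(p_x,p_y,M) = 3·M/(3·p_x + 3·p_y), y* = 3·M/(3·p_x + 3·p_y).
Here 3·14 + 3·2 = 48, giving x* = 26.5.
At M' = 2756: x* = 172.25. Change: 172.25 − 26.5 = 145.75.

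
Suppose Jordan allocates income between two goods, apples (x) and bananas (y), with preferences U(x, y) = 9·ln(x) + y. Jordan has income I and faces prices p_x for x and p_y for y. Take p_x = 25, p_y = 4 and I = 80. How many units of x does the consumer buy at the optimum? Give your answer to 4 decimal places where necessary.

x* = 1.44

MU_x = 9/x, MU_y = 1. Tangency: 9/x = p_x/p_y.
So x*(p_x,p_y) = 9·p_y/p_x, independent of income; and y* = (I − 9·p_y)/p_y.
At the given prices: x* = 9·4/25 = 1.44.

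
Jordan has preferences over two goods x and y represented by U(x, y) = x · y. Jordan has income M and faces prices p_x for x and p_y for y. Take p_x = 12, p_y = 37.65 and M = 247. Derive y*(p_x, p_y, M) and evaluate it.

Tangency: MRS = y/x = p_x/p_y.
Rearranging, p_y·y = p_x·x. Substituting into the budget gives p_x·x·(1 + 1) = M.
Demand: x*(p_x,p_y,M) = 0.5·M/p_x and y* = 0.5·M/p_y.
At p_x=12, p_y=37.65, M=247: y* = 0.5·247/37.65 = 3.2802.

y* = 3.2802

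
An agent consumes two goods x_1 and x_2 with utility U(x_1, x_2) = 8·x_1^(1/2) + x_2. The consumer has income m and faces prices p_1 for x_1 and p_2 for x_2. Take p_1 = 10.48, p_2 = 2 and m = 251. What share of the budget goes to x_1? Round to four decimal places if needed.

Set MRS = p_1/p_2: 4·x_1^(−1/2) = p_1/p_2.
Thus x_1* = (4·p_2/p_1)² — independent of m — with the rest of income spent on x_2.
Plugging in: x_1* = (4·2/10.48)² = 0.5827, x_2* = 122.4466.
Expenditure on x_1: 10.48·0.5827 = 6.1069; share = 0.0243.

share on x_1 = 0.0243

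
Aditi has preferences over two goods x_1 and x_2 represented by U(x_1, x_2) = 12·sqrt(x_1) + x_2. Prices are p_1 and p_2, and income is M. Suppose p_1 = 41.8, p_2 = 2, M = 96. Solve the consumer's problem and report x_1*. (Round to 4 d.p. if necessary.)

MU_x_1 = 6/√x_1, MU_x_2 = 1. Tangency: 6/√x_1 = p_1/p_2.
Thus x_1* = (6·p_2/p_1)² — independent of M — with the rest of income spent on x_2.
Plugging in: x_1* = (6·2/41.8)² = 0.0824.

x_1* = 0.0824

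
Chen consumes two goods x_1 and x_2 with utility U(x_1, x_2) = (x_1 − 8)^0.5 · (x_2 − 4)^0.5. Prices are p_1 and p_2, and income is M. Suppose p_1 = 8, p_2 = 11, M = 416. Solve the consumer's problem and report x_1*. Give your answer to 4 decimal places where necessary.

x_1* = 27.25

This is Cobb-Douglas in (x_1−8, x_2−4): tangency gives 0.5·p_2·(x_2−4) = 0.5·p_1·(x_1−8).
After buying the subsistence bundle (8, 4), a share 0.5 of the remaining income goes to x_1: x_1* = 8 + 0.5·(M − 8p_1 − 4p_2)/p_1.
Discretionary income = 416 − 8·8 − 4·11 = 308; x_1* = 8 + 0.5·308/8 = 27.25.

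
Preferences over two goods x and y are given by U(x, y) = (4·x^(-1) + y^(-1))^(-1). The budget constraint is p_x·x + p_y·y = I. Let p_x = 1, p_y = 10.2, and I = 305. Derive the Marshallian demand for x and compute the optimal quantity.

Numerically y/x = 0.156556, so x* = 305/(1 + 10.2·0.156556) = 117.449.

x* = 117.449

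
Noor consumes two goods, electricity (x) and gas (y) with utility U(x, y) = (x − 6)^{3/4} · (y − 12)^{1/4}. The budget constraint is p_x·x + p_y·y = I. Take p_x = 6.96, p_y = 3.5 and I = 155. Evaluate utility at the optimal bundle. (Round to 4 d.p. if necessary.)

After buying the subsistence bundle (6, 12), a share 0.75 of the remaining income goes to x: x* = 6 + 0.75·(I − 6p_x − 12p_y)/p_x.
Discretionary income = 155 − 6·6.96 − 12·3.5 = 71.24; x* = 6 + 0.75·71.24/6.96 = 13.6767; y* = 12 + 0.25·71.24/3.5 = 17.0886.
Utility at the optimum: U(13.6767, 17.0886) = 6.9268.

V = 6.9268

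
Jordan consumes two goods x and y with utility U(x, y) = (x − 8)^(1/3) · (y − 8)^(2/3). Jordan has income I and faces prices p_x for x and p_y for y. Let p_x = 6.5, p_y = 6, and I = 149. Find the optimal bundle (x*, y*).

x* = 10.5128, y* = 13.4444

MRS = (1/2)·(y−8)/(x−8). Tangency with p_x/p_y gives y−8 = 2·(p_x/p_y)·(x−8).
After buying the subsistence bundle (8, 8), a share 1/3 of the remaining income goes to x: x* = 8 + 1/3·(I − 8p_x − 8p_y)/p_x.
Discretionary income = 149 − 8·6.5 − 8·6 = 49; x* = 8 + 1/3·49/6.5 = 10.5128; y* = 8 + 2/3·49/6 = 13.4444.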